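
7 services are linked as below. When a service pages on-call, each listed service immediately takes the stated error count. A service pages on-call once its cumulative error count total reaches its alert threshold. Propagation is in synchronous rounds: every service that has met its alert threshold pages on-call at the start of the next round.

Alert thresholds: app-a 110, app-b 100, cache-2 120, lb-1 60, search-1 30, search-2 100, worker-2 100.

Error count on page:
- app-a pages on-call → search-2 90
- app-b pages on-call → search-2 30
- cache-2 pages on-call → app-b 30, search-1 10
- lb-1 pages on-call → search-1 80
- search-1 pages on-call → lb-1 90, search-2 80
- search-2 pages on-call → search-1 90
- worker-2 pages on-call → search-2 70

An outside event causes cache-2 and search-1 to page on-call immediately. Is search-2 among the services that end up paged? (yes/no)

no

Round 1 — cache-2, search-1 page on-call (initial).
  app-b: +30 → 30 < 100
  lb-1: +90 → 90 ≥ 60
  search-2: +80 → 80 < 100
Round 2 — lb-1 pages on-call.
No further pages.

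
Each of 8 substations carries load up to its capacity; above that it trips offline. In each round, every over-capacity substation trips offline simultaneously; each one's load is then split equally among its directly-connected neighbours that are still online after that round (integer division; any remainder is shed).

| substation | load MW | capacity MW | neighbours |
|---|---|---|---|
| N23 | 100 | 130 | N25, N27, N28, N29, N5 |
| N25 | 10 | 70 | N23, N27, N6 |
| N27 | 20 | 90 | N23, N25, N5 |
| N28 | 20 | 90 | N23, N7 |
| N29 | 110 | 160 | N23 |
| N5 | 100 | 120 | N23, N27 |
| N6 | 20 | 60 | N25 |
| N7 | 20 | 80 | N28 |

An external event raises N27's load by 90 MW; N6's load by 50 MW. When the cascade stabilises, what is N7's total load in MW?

Round 1 — N27 at 110 > 90; N6 at 70 > 60. N27, N6 trip offline.
  N27 sheds 110 MW to N23, N25, N5: 36 each (2 lost).
    N23: 100+36 = 136 > 130
    N25: 10+36 = 46 ≤ 70
    N5: 100+36 = 136 > 120
  N6 sheds 70 MW to N25: 70 each.
    N25: 46+70 = 116 > 70
Round 2 — N23, N25, N5 trip offline.
  N23 sheds 136 MW to N28, N29: 68 each.
    N28: 20+68 = 88 ≤ 90
    N29: 110+68 = 178 > 160
  N25 sheds 116 MW: no online neighbours, lost.
  N5 sheds 136 MW: no online neighbours, lost.
Round 3 — N29 trips offline.
  N29 sheds 178 MW: no online neighbours, lost.
No further trips.

20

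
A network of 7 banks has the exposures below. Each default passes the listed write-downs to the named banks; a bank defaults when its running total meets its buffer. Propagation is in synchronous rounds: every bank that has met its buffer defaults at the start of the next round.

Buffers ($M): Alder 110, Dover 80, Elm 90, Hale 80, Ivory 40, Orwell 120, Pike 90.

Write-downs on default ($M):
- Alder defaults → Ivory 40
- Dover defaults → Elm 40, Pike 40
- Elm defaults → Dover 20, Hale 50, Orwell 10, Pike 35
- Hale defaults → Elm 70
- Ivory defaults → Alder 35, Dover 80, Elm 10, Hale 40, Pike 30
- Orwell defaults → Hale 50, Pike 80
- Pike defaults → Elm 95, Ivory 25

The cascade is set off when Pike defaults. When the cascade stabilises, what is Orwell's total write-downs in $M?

10

Round 1 — Pike defaults (initial).
  Elm: +95 → 95 ≥ 90
  Ivory: +25 → 25 < 40
Round 2 — Elm defaults.
  Dover: +20 → 20 < 80
  Hale: +50 → 50 < 80
  Orwell: +10 → 10 < 120
No further defaults.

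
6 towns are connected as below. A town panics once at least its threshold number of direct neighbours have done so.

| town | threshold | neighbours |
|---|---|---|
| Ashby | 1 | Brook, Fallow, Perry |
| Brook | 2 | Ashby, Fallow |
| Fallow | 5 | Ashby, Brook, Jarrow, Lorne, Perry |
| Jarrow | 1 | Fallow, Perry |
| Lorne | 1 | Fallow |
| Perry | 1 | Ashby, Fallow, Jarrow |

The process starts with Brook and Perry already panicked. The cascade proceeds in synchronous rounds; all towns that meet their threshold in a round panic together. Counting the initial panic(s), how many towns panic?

4

Round 1 — Brook, Perry panic (initial).
Round 2 — checking thresholds:
  Ashby: 2 of 3 neighbours ≥ 1, panics.
  Fallow: 2 of 5 neighbours < 5, below threshold.
  Jarrow: 1 of 2 neighbours ≥ 1, panics.
Round 3 — no new panics; cascade stops.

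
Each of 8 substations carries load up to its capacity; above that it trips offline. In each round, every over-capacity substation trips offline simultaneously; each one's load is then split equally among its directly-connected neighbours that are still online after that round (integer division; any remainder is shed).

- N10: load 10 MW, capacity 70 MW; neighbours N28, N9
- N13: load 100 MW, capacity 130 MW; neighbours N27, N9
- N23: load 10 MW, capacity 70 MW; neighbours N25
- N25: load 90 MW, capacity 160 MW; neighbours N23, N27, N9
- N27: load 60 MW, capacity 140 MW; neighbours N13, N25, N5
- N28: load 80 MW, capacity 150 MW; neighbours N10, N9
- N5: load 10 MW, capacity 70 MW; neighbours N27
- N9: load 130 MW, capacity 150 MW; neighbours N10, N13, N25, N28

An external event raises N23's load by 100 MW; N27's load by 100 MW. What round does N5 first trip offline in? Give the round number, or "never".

Round 1 — N23 at 110 > 70; N27 at 160 > 140. N23, N27 trip offline.
  N23 sheds 110 MW to N25: 110 each.
    N25: 90+110 = 200 > 160
  N27 sheds 160 MW to N13, N25, N5: 53 each (1 lost).
    N13: 100+53 = 153 > 130
    N25: 200+53 = 253 > 160
    N5: 10+53 = 63 ≤ 70
Round 2 — N13, N25 trip offline.
  N13 sheds 153 MW to N9: 153 each.
    N9: 130+153 = 283 > 150
  N25 sheds 253 MW to N9: 253 each.
    N9: 283+253 = 536 > 150
Round 3 — N9 trips offline.
  N9 sheds 536 MW to N10, N28: 268 each.
    N10: 10+268 = 278 > 70
    N28: 80+268 = 348 > 150
Round 4 — N10, N28 trip offline.
  N10 sheds 278 MW: no online neighbours, lost.
  N28 sheds 348 MW: no online neighbours, lost.
No further trips.

never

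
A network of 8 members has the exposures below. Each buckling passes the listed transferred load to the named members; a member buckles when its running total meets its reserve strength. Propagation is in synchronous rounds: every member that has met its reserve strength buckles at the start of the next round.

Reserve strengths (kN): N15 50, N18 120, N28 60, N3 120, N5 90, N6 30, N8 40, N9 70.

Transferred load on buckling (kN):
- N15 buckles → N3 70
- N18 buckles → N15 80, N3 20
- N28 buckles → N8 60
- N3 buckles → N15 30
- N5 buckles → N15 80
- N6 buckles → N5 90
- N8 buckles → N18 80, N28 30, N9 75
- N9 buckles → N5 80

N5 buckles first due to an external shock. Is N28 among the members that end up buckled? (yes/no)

no

Round 1 — N5 buckles (initial).
  N15: +80 → 80 ≥ 50
Round 2 — N15 buckles.
  N3: +70 → 70 < 120
No further bucklings.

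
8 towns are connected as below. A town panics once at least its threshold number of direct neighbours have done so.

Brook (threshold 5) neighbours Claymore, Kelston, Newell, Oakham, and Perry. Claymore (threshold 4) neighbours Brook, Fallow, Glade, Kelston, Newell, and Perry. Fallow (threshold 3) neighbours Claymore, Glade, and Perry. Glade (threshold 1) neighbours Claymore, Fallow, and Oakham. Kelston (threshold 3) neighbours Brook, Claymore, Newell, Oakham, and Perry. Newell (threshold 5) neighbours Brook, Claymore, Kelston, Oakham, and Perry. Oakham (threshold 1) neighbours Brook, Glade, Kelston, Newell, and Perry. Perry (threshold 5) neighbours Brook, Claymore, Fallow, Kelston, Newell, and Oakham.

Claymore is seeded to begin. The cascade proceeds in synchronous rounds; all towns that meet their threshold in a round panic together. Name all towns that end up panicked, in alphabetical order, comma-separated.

Claymore, Glade, Oakham

Round 1 — Claymore panics (initial).
Round 2 — checking thresholds:
  Brook: 1 of 5 neighbours < 5, not yet.
  Fallow: 1 of 3 neighbours < 3, not yet.
  Glade: 1 of 3 neighbours ≥ 1, panics.
  Kelston: 1 of 5 neighbours < 3, not yet.
  Newell: 1 of 5 neighbours < 5, not yet.
  Perry: 1 of 6 neighbours < 5, not yet.
Round 3 — checking thresholds:
  Brook: 1 of 5 neighbours < 5, not yet.
  Fallow: 2 of 3 neighbours < 3, not yet.
  Kelston: 1 of 5 neighbours < 3, not yet.
  Newell: 1 of 5 neighbours < 5, not yet.
  Oakham: 1 of 5 neighbours ≥ 1, panics.
  Perry: 1 of 6 neighbours < 5, not yet.
Round 4 — no new panics; cascade stops.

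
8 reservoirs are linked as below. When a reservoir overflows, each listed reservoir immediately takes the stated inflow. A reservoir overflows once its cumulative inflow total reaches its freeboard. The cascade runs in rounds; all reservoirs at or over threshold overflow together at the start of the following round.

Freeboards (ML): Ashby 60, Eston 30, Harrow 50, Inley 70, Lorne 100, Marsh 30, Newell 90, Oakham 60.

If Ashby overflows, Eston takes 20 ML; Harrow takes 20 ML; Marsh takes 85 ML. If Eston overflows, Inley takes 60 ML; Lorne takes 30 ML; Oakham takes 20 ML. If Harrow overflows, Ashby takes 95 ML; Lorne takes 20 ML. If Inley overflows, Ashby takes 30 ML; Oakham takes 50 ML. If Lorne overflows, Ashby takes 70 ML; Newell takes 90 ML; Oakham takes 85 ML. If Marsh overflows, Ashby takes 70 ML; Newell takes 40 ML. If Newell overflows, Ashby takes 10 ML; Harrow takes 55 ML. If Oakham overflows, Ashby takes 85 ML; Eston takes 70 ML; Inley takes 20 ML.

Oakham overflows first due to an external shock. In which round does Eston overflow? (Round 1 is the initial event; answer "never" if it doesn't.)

2

Round 1 — Oakham overflows (initial).
  Ashby: +85 → 85 ≥ 60
  Eston: +70 → 70 ≥ 30
  Inley: +20 → 20 < 70
Round 2 — Ashby, Eston overflow.
  Harrow: +20 → 20 < 50
  Inley: +60 → 80 ≥ 70
  Lorne: +30 → 30 < 100
  Marsh: +85 → 85 ≥ 30
Round 3 — Inley, Marsh overflow.
  Newell: +40 → 40 < 90
No further overflows.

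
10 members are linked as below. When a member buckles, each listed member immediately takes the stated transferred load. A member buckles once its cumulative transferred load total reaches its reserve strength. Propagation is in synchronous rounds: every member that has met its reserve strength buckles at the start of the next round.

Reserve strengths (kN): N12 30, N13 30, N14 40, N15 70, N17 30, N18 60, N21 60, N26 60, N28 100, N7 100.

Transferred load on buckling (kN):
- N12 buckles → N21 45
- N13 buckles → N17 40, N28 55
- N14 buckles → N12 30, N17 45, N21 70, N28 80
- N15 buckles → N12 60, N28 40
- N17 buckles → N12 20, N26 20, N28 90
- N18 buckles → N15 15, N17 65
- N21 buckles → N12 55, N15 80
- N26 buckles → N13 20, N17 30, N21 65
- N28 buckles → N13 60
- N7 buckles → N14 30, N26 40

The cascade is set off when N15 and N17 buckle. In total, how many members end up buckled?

Round 1 — N15, N17 buckle (initial).
  N12: +60+20 → 80 ≥ 30
  N26: +20 → 20 < 60
  N28: +40+90 → 130 ≥ 100
Round 2 — N12, N28 buckle.
  N13: +60 → 60 ≥ 30
  N21: +45 → 45 < 60
Round 3 — N13 buckles.
No further bucklings.

5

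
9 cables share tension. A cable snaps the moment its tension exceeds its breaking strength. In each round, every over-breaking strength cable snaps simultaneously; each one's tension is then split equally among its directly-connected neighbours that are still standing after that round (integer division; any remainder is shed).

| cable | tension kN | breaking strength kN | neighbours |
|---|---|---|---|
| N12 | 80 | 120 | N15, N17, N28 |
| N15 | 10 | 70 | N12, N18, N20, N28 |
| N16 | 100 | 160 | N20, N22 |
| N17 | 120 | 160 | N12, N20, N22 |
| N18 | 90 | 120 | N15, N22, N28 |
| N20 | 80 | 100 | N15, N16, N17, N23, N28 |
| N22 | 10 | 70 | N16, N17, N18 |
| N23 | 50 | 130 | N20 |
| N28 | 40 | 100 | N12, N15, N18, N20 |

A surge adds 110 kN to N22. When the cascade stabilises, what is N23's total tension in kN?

Round 1 — N22 at 120 > 70. N22 snaps.
  N22 sheds 120 kN to N16, N17, N18: 40 each.
    N16: 100+40 = 140 ≤ 160
    N17: 120+40 = 160 ≤ 160
    N18: 90+40 = 130 > 120
Round 2 — N18 snaps.
  N18 sheds 130 kN to N15, N28: 65 each.
    N15: 10+65 = 75 > 70
    N28: 40+65 = 105 > 100
Round 3 — N15, N28 snap.
  N15 sheds 75 kN to N12, N20: 37 each (1 lost).
    N12: 80+37 = 117 ≤ 120
    N20: 80+37 = 117 > 100
  N28 sheds 105 kN to N12, N20: 52 each (1 lost).
    N12: 117+52 = 169 > 120
    N20: 117+52 = 169 > 100
Round 4 — N12, N20 snap.
  N12 sheds 169 kN to N17: 169 each.
    N17: 160+169 = 329 > 160
  N20 sheds 169 kN to N16, N17, N23: 56 each (1 lost).
    N16: 140+56 = 196 > 160
    N17: 329+56 = 385 > 160
    N23: 50+56 = 106 ≤ 130
Round 5 — N16, N17 snap.
  N16 sheds 196 kN: no online neighbours, lost.
  N17 sheds 385 kN: no online neighbours, lost.
No further breaks.

106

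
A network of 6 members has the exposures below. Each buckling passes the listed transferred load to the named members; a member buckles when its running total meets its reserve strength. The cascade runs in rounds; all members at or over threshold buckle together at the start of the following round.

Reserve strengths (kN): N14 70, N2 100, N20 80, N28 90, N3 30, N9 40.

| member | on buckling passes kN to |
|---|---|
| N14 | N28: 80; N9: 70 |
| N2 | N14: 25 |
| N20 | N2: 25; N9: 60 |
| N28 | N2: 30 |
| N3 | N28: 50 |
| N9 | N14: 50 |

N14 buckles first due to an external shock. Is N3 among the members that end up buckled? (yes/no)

no

Round 1 — N14 buckles (initial).
  N28: +80 → 80 < 90
  N9: +70 → 70 ≥ 40
Round 2 — N9 buckles.
No further bucklings.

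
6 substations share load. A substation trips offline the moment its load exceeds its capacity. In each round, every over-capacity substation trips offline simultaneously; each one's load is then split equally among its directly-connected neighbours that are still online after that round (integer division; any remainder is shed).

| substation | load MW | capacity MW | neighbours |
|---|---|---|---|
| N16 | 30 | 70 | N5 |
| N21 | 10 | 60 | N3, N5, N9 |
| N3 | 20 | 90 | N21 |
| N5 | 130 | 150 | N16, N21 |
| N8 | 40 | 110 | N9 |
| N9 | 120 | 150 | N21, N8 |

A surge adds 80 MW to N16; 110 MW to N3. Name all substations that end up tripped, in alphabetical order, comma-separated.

N16, N21, N3, N5, N8, N9

Round 1 — N16 at 110 > 70; N3 at 130 > 90. N16, N3 trip offline.
  N16 sheds 110 MW to N5: 110 each.
    N5: 130+110 = 240 > 150
  N3 sheds 130 MW to N21: 130 each.
    N21: 10+130 = 140 > 60
Round 2 — N21, N5 trip offline.
  N21 sheds 140 MW to N9: 140 each.
    N9: 120+140 = 260 > 150
  N5 sheds 240 MW: no online neighbours, lost.
Round 3 — N9 trips offline.
  N9 sheds 260 MW to N8: 260 each.
    N8: 40+260 = 300 > 110
Round 4 — N8 trips offline.
  N8 sheds 300 MW: no online neighbours, lost.
No further trips.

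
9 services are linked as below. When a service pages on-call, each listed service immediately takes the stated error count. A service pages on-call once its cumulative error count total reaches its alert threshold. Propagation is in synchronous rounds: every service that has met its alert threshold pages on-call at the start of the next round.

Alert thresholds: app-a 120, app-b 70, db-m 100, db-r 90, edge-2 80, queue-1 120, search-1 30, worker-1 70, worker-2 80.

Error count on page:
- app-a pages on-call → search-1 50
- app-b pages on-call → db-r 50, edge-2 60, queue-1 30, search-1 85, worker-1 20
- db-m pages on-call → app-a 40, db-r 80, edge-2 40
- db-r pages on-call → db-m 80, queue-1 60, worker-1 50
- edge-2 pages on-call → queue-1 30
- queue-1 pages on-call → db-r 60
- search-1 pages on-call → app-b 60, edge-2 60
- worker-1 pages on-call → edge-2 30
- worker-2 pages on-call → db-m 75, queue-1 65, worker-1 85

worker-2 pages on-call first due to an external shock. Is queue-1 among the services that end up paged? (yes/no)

Round 1 — worker-2 pages on-call (initial).
  db-m: +75 → 75 < 100
  queue-1: +65 → 65 < 120
  worker-1: +85 → 85 ≥ 70
Round 2 — worker-1 pages on-call.
  edge-2: +30 → 30 < 80
No further pages.

no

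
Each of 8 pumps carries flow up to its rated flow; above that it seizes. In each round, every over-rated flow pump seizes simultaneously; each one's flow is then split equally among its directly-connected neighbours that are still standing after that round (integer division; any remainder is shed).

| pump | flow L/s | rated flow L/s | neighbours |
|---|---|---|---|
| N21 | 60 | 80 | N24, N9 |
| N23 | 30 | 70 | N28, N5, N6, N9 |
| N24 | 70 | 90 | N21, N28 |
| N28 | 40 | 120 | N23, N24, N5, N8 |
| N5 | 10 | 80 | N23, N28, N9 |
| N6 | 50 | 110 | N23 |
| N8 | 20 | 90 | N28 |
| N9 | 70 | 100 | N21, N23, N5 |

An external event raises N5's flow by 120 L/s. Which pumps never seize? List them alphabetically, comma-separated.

Round 1 — N5 at 130 > 80. N5 seizes.
  N5 sheds 130 L/s to N23, N28, N9: 43 each (1 lost).
    N23: 30+43 = 73 > 70
    N28: 40+43 = 83 ≤ 120
    N9: 70+43 = 113 > 100
Round 2 — N23, N9 seize.
  N23 sheds 73 L/s to N28, N6: 36 each (1 lost).
    N28: 83+36 = 119 ≤ 120
    N6: 50+36 = 86 ≤ 110
  N9 sheds 113 L/s to N21: 113 each.
    N21: 60+113 = 173 > 80
Round 3 — N21 seizes.
  N21 sheds 173 L/s to N24: 173 each.
    N24: 70+173 = 243 > 90
Round 4 — N24 seizes.
  N24 sheds 243 L/s to N28: 243 each.
    N28: 119+243 = 362 > 120
Round 5 — N28 seizes.
  N28 sheds 362 L/s to N8: 362 each.
    N8: 20+362 = 382 > 90
Round 6 — N8 seizes.
  N8 sheds 382 L/s: no online neighbours, lost.
No further seizures.

N6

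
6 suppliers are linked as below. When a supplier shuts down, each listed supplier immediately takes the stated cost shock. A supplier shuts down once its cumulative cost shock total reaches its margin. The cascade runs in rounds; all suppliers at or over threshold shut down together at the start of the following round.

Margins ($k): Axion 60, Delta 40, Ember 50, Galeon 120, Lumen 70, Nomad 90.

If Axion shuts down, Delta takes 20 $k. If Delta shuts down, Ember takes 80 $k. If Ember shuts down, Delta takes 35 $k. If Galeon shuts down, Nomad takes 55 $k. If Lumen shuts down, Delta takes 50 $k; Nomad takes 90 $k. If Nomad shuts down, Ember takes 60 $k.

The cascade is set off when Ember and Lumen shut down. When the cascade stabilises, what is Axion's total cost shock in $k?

Round 1 — Ember, Lumen shut down (initial).
  Delta: +35+50 → 85 ≥ 40
  Nomad: +90 → 90 ≥ 90
Round 2 — Delta, Nomad shut down.
No further shutdowns.

0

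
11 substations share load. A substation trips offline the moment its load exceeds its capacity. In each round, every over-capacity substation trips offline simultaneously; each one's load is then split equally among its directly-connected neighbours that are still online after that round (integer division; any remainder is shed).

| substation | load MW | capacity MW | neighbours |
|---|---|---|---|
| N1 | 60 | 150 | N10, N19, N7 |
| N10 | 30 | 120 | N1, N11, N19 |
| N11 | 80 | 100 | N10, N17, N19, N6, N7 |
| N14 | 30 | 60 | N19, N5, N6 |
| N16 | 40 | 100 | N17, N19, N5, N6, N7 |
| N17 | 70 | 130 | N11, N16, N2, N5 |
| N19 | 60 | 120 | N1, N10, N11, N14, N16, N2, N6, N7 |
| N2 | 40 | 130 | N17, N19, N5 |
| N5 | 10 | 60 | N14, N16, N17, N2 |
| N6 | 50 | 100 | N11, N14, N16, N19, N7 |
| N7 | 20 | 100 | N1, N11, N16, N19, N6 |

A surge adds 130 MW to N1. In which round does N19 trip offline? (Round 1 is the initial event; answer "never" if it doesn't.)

Round 1 — N1 at 190 > 150. N1 trips offline.
  N1 sheds 190 MW to N10, N19, N7: 63 each (1 lost).
    N10: 30+63 = 93 ≤ 120
    N19: 60+63 = 123 > 120
    N7: 20+63 = 83 ≤ 100
Round 2 — N19 trips offline.
  N19 sheds 123 MW to N10, N11, N14, N16, N2, N6, N7: 17 each (4 lost).
    N10: 93+17 = 110 ≤ 120
    N11: 80+17 = 97 ≤ 100
    N14: 30+17 = 47 ≤ 60
    N16: 40+17 = 57 ≤ 100
    N2: 40+17 = 57 ≤ 130
    N6: 50+17 = 67 ≤ 100
    N7: 83+17 = 100 ≤ 100
No further trips.

2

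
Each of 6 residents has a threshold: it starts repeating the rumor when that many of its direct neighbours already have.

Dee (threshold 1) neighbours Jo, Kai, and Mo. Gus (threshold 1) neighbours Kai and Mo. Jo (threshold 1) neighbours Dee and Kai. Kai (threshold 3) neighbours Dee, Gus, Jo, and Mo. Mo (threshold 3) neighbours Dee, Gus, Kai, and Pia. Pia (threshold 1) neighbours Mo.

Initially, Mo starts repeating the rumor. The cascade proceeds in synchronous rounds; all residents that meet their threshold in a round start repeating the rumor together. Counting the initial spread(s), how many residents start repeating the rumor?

6

Round 1 — Mo starts repeating the rumor (initial).
Round 2 — checking thresholds:
  Dee: 1 of 3 neighbours ≥ 1, starts repeating the rumor.
  Gus: 1 of 2 neighbours ≥ 1, starts repeating the rumor.
  Kai: 1 of 4 neighbours < 3, holds.
  Pia: 1 of 1 neighbours ≥ 1, starts repeating the rumor.
Round 3 — checking thresholds:
  Jo: 1 of 2 neighbours ≥ 1, starts repeating the rumor.
  Kai: 3 of 4 neighbours ≥ 3, starts repeating the rumor.
Round 4 — no new spreads; cascade stops.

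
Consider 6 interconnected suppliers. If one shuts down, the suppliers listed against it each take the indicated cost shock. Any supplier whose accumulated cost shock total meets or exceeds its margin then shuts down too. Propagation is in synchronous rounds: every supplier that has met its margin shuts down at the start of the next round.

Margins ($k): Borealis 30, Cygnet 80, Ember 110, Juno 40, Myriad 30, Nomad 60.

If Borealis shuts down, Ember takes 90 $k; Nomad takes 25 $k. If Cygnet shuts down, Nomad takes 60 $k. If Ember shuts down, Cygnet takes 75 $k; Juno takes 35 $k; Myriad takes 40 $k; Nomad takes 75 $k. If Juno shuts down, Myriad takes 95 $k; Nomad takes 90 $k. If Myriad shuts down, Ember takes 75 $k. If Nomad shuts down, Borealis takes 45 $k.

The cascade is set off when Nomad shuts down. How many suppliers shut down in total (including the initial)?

2

Round 1 — Nomad shuts down (initial).
  Borealis: +45 → 45 ≥ 30
Round 2 — Borealis shuts down.
  Ember: +90 → 90 < 110
No further shutdowns.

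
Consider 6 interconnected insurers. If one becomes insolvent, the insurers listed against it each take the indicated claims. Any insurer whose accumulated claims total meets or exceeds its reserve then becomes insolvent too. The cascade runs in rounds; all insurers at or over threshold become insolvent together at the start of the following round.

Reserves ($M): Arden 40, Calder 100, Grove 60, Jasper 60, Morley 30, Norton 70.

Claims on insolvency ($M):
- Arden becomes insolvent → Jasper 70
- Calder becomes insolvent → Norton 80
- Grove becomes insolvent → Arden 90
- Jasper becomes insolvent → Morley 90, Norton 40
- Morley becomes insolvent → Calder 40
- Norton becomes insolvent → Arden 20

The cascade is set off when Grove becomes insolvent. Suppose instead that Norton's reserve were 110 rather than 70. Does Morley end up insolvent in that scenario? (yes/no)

With Norton's reserve at 110:
Round 1 — Grove becomes insolvent (initial).
  Arden: +90 → 90 ≥ 40
Round 2 — Arden becomes insolvent.
  Jasper: +70 → 70 ≥ 60
Round 3 — Jasper becomes insolvent.
  Morley: +90 → 90 ≥ 30
  Norton: +40 → 40 < 110
Round 4 — Morley becomes insolvent.
  Calder: +40 → 40 < 100
No further insolvencies.

yes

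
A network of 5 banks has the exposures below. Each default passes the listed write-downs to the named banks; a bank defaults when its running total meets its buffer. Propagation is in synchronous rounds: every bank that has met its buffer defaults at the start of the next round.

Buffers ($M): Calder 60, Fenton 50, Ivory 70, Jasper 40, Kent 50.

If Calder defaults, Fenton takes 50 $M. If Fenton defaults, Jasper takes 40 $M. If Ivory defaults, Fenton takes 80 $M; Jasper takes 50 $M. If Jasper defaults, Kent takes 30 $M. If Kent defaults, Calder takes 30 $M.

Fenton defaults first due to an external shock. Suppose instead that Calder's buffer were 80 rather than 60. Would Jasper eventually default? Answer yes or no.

With Calder's buffer at 80:
Round 1 — Fenton defaults (initial).
  Jasper: +40 → 40 ≥ 40
Round 2 — Jasper defaults.
  Kent: +30 → 30 < 50
No further defaults.

yes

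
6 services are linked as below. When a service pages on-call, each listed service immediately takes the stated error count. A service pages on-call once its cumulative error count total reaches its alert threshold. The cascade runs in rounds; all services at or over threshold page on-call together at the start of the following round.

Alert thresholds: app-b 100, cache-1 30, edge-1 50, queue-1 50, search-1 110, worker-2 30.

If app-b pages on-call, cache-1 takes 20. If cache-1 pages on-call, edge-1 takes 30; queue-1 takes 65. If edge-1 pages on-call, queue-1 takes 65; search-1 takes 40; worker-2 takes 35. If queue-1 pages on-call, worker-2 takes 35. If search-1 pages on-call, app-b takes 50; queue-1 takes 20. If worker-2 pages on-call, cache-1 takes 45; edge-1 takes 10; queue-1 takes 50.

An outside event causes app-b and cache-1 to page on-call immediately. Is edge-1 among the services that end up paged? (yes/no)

Round 1 — app-b, cache-1 page on-call (initial).
  edge-1: +30 → 30 < 50
  queue-1: +65 → 65 ≥ 50
Round 2 — queue-1 pages on-call.
  worker-2: +35 → 35 ≥ 30
Round 3 — worker-2 pages on-call.
  edge-1: +10 → 40 < 50
No further pages.

no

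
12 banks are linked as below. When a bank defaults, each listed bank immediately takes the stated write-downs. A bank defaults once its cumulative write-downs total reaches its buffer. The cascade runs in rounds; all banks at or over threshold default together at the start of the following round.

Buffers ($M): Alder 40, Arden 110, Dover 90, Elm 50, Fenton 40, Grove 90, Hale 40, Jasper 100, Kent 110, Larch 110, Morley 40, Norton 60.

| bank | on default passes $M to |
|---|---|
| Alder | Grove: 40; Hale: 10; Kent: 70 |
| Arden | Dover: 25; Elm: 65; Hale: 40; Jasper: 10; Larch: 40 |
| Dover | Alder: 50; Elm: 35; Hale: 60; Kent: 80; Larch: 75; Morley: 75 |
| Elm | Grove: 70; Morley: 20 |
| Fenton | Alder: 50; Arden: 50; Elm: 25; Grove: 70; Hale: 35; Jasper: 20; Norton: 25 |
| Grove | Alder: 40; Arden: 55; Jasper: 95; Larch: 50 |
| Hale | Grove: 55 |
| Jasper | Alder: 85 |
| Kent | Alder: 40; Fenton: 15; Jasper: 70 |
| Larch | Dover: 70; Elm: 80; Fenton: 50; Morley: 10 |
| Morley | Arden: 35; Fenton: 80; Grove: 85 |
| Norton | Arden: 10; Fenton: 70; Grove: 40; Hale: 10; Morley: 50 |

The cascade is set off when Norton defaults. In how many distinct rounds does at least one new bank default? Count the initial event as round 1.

Round 1 — Norton defaults (initial).
  Arden: +10 → 10 < 110
  Fenton: +70 → 70 ≥ 40
  Grove: +40 → 40 < 90
  Hale: +10 → 10 < 40
  Morley: +50 → 50 ≥ 40
Round 2 — Fenton, Morley default.
  Alder: +50 → 50 ≥ 40
  Arden: +50+35 → 95 < 110
  Elm: +25 → 25 < 50
  Grove: +70+85 → 195 ≥ 90
  Hale: +35 → 45 ≥ 40
  Jasper: +20 → 20 < 100
Round 3 — Alder, Grove, Hale default.
  Arden: +55 → 150 ≥ 110
  Jasper: +95 → 115 ≥ 100
  Kent: +70 → 70 < 110
  Larch: +50 → 50 < 110
Round 4 — Arden, Jasper default.
  Dover: +25 → 25 < 90
  Elm: +65 → 90 ≥ 50
  Larch: +40 → 90 < 110
Round 5 — Elm defaults.
No further defaults.

5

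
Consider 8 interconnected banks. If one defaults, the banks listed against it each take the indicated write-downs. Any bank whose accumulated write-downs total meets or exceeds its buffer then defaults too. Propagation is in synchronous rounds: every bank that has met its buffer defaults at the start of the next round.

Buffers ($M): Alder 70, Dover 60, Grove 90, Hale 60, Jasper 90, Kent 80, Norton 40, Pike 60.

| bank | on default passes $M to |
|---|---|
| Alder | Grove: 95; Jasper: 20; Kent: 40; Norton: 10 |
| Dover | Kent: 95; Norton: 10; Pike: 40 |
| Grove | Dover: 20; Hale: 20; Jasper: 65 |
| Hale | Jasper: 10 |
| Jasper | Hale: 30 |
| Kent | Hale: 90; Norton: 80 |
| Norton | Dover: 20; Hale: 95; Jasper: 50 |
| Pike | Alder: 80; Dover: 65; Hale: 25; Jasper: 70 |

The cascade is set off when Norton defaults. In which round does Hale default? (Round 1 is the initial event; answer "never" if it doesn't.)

2

Round 1 — Norton defaults (initial).
  Dover: +20 → 20 < 60
  Hale: +95 → 95 ≥ 60
  Jasper: +50 → 50 < 90
Round 2 — Hale defaults.
  Jasper: +10 → 60 < 90
No further defaults.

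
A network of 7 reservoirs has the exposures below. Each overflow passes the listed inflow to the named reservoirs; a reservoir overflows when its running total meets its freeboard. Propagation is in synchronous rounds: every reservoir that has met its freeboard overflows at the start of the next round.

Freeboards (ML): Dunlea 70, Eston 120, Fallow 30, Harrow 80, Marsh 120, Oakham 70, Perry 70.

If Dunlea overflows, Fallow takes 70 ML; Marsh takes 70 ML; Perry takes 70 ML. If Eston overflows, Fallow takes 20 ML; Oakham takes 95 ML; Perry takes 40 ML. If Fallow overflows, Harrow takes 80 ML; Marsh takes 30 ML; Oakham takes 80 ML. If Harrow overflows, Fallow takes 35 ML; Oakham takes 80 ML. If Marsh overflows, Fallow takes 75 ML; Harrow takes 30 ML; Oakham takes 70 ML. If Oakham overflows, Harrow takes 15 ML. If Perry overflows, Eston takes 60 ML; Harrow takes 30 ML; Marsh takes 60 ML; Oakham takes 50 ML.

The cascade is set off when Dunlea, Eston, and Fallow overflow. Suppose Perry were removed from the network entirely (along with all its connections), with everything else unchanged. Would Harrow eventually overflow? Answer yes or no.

yes

With Perry removed:
Round 1 — Dunlea, Eston, Fallow overflow (initial).
  Harrow: +80 → 80 ≥ 80
  Marsh: +70+30 → 100 < 120
  Oakham: +95+80 → 175 ≥ 70
Round 2 — Harrow, Oakham overflow.
No further overflows.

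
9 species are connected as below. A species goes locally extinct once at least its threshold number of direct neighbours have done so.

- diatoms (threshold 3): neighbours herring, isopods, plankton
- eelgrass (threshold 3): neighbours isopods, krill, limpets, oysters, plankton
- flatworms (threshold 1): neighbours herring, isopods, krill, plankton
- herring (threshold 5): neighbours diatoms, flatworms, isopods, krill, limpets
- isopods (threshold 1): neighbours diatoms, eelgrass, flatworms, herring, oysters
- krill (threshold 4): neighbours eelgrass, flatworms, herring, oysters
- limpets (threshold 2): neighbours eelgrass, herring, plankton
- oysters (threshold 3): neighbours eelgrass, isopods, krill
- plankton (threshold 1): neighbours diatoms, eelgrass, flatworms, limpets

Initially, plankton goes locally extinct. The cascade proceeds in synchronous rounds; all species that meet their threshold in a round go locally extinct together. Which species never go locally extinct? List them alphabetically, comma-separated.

Round 1 — plankton goes locally extinct (initial).
Round 2 — checking thresholds:
  diatoms: 1 of 3 neighbours < 3, holds.
  eelgrass: 1 of 5 neighbours < 3, holds.
  flatworms: 1 of 4 neighbours ≥ 1, goes locally extinct.
  limpets: 1 of 3 neighbours < 2, holds.
Round 3 — checking thresholds:
  diatoms: 1 of 3 neighbours < 3, holds.
  eelgrass: 1 of 5 neighbours < 3, holds.
  herring: 1 of 5 neighbours < 5, holds.
  isopods: 1 of 5 neighbours ≥ 1, goes locally extinct.
  krill: 1 of 4 neighbours < 4, holds.
  limpets: 1 of 3 neighbours < 2, holds.
Round 4 — no new extinctions; cascade stops.

diatoms, eelgrass, herring, krill, limpets, oysters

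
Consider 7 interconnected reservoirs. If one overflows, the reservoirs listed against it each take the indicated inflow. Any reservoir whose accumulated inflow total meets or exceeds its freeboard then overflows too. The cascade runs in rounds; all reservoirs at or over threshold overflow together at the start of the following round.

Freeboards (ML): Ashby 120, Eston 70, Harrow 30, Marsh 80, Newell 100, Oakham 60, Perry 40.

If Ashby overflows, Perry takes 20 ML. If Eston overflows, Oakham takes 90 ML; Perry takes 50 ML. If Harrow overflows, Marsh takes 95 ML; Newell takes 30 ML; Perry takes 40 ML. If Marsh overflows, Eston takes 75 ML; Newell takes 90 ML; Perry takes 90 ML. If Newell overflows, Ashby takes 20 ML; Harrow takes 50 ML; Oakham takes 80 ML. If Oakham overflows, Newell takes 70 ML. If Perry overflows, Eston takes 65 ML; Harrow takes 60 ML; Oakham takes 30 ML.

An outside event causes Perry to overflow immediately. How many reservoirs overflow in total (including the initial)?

Round 1 — Perry overflows (initial).
  Eston: +65 → 65 < 70
  Harrow: +60 → 60 ≥ 30
  Oakham: +30 → 30 < 60
Round 2 — Harrow overflows.
  Marsh: +95 → 95 ≥ 80
  Newell: +30 → 30 < 100
Round 3 — Marsh overflows.
  Eston: +75 → 140 ≥ 70
  Newell: +90 → 120 ≥ 100
Round 4 — Eston, Newell overflow.
  Ashby: +20 → 20 < 120
  Oakham: +90+80 → 200 ≥ 60
Round 5 — Oakham overflows.
No further overflows.

6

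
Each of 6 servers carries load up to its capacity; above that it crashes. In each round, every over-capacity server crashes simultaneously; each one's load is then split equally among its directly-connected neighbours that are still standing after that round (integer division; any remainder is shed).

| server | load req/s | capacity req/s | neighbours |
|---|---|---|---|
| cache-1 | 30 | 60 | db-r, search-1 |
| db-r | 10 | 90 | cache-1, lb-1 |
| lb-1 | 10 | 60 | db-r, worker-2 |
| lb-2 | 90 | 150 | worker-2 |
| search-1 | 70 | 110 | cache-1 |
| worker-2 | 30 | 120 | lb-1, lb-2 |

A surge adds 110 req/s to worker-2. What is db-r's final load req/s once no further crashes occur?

Round 1 — worker-2 at 140 > 120. worker-2 crashes.
  worker-2 sheds 140 req/s to lb-1, lb-2: 70 each.
    lb-1: 10+70 = 80 > 60
    lb-2: 90+70 = 160 > 150
Round 2 — lb-1, lb-2 crash.
  lb-1 sheds 80 req/s to db-r: 80 each.
    db-r: 10+80 = 90 ≤ 90
  lb-2 sheds 160 req/s: no online neighbours, lost.
No further crashes.

90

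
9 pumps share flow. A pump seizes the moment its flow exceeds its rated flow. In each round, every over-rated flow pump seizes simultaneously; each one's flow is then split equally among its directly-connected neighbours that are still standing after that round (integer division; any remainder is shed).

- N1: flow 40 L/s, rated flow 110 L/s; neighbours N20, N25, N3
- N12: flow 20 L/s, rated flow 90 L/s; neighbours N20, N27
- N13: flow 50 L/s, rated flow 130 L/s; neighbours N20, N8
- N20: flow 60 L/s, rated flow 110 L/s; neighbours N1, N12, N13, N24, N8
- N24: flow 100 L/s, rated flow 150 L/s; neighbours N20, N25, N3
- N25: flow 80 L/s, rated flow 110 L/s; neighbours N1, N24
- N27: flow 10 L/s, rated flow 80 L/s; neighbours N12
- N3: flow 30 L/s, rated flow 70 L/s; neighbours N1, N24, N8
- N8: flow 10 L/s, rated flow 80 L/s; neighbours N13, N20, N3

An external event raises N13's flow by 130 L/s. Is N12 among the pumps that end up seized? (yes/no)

no

Round 1 — N13 at 180 > 130. N13 seizes.
  N13 sheds 180 L/s to N20, N8: 90 each.
    N20: 60+90 = 150 > 110
    N8: 10+90 = 100 > 80
Round 2 — N20, N8 seize.
  N20 sheds 150 L/s to N1, N12, N24: 50 each.
    N1: 40+50 = 90 ≤ 110
    N12: 20+50 = 70 ≤ 90
    N24: 100+50 = 150 ≤ 150
  N8 sheds 100 L/s to N3: 100 each.
    N3: 30+100 = 130 > 70
Round 3 — N3 seizes.
  N3 sheds 130 L/s to N1, N24: 65 each.
    N1: 90+65 = 155 > 110
    N24: 150+65 = 215 > 150
Round 4 — N1, N24 seize.
  N1 sheds 155 L/s to N25: 155 each.
    N25: 80+155 = 235 > 110
  N24 sheds 215 L/s to N25: 215 each.
    N25: 235+215 = 450 > 110
Round 5 — N25 seizes.
  N25 sheds 450 L/s: no online neighbours, lost.
No further seizures.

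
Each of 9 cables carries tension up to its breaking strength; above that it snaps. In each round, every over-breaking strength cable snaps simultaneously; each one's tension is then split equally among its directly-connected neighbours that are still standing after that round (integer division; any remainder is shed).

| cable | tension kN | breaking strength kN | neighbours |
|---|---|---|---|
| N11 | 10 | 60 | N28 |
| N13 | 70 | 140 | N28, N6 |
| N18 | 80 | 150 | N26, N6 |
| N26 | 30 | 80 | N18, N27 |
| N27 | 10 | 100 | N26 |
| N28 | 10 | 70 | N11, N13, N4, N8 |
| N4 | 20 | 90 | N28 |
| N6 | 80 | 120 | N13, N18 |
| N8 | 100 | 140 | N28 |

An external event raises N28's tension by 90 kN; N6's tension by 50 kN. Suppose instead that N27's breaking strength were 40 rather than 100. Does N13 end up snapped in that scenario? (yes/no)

yes

With N27's breaking strength at 40:
Round 1 — N28 at 100 > 70; N6 at 130 > 120. N28, N6 snap.
  N28 sheds 100 kN to N11, N13, N4, N8: 25 each.
    N11: 10+25 = 35 ≤ 60
    N13: 70+25 = 95 ≤ 140
    N4: 20+25 = 45 ≤ 90
    N8: 100+25 = 125 ≤ 140
  N6 sheds 130 kN to N13, N18: 65 each.
    N13: 95+65 = 160 > 140
    N18: 80+65 = 145 ≤ 150
Round 2 — N13 snaps.
  N13 sheds 160 kN: no online neighbours, lost.
No further breaks.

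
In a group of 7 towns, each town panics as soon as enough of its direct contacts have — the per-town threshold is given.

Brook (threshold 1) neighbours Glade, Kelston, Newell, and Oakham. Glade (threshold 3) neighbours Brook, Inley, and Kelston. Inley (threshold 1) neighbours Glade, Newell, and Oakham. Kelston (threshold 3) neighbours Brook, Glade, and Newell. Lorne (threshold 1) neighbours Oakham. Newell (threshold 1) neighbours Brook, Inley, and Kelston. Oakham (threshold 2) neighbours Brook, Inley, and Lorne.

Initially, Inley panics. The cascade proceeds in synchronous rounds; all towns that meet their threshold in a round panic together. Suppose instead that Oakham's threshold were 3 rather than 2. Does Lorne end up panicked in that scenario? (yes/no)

no

With Oakham's threshold at 3:
Round 1 — Inley panics (initial).
Round 2 — checking thresholds:
  Glade: 1 of 3 neighbours < 3, below threshold.
  Newell: 1 of 3 neighbours ≥ 1, panics.
  Oakham: 1 of 3 neighbours < 3, below threshold.
Round 3 — checking thresholds:
  Brook: 1 of 4 neighbours ≥ 1, panics.
  Glade: 1 of 3 neighbours < 3, below threshold.
  Kelston: 1 of 3 neighbours < 3, below threshold.
  Oakham: 1 of 3 neighbours < 3, below threshold.
Round 4 — no new panics; cascade stops.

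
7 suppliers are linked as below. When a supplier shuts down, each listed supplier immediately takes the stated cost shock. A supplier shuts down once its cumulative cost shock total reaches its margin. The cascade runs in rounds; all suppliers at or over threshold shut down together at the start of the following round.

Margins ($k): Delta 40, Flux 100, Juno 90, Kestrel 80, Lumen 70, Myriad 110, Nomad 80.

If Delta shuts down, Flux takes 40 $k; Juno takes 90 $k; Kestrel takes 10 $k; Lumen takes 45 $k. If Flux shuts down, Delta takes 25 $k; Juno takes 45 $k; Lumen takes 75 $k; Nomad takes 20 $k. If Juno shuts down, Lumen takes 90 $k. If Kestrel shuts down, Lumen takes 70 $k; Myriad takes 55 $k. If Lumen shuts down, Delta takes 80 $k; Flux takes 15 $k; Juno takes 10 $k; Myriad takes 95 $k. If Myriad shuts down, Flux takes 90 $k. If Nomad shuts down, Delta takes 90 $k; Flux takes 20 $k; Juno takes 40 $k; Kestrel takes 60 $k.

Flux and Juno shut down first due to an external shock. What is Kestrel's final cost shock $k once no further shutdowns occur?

Round 1 — Flux, Juno shut down (initial).
  Delta: +25 → 25 < 40
  Lumen: +75+90 → 165 ≥ 70
  Nomad: +20 → 20 < 80
Round 2 — Lumen shuts down.
  Delta: +80 → 105 ≥ 40
  Myriad: +95 → 95 < 110
Round 3 — Delta shuts down.
  Kestrel: +10 → 10 < 80
No further shutdowns.

10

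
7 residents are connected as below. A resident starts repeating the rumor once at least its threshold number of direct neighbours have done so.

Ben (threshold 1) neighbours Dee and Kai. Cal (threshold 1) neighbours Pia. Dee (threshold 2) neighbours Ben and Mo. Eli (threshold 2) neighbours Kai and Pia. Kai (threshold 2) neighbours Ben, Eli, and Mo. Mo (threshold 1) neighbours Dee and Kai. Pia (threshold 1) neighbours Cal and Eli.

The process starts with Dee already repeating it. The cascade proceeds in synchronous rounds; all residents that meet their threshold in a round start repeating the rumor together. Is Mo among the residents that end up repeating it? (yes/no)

yes

Round 1 — Dee starts repeating the rumor (initial).
Round 2 — checking thresholds:
  Ben: 1 of 2 neighbours ≥ 1, starts repeating the rumor.
  Mo: 1 of 2 neighbours ≥ 1, starts repeating the rumor.
Round 3 — checking thresholds:
  Kai: 2 of 3 neighbours ≥ 2, starts repeating the rumor.
Round 4 — no new spreads; cascade stops.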